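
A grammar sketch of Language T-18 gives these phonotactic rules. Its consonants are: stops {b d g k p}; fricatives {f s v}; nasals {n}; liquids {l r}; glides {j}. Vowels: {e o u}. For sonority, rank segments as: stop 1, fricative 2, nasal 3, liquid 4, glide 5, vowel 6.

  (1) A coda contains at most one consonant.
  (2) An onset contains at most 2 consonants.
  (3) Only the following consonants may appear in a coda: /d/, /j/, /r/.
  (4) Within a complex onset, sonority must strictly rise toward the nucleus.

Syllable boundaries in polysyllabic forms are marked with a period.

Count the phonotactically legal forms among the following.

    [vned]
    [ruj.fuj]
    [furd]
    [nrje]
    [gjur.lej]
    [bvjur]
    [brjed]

3

[vned] — σ1 onset /vn/ (2→3 rises), coda /d/ ok → phonotactically legal
[ruj.fuj] — σ1 onset /r/, coda /j/ ok; σ2 onset /f/, coda /j/ ok → phonotactically legal
[furd] — violates constraint 1: syllable 1 coda /rd/ has 2 consonants (> 1) → phonotactically illegal
[nrje] — violates constraint 2: syllable 1 onset /nrj/ has 3 consonants (> 2) → phonotactically illegal
[gjur.lej] — σ1 onset /gj/ (1→5 rises), coda /r/ ok; σ2 onset /l/, coda /j/ ok → phonotactically legal
[bvjur] — violates constraint 2: syllable 1 onset /bvj/ has 3 consonants (> 2) → phonotactically illegal
[brjed] — violates constraint 2: syllable 1 onset /brj/ has 3 consonants (> 2) → phonotactically illegal
Phonotactically legal: [vned], [ruj.fuj], [gjur.lej] → 3.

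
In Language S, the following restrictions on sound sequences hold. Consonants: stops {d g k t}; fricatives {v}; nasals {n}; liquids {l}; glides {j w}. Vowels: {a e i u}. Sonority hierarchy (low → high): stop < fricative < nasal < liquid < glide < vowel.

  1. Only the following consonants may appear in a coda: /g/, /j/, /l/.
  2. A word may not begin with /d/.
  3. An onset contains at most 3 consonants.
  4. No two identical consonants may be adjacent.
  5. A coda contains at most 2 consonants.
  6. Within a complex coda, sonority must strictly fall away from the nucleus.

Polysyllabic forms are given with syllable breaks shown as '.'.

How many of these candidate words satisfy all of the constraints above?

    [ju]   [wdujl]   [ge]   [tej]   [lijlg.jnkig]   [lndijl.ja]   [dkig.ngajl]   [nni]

[ju] — σ1 onset /j/, coda /∅/ ok → phonotactically legal
[wdujl] — σ1 onset /wd/ (2C), coda /jl/ (5→4 falls) ok → phonotactically legal
[ge] — σ1 onset /g/, coda /∅/ ok → phonotactically legal
[tej] — σ1 onset /t/, coda /j/ ok → phonotactically legal
[lijlg.jnkig] — violates constraint 5: syllable 1 coda /jlg/ has 3 consonants (> 2) → phonotactically illegal
[lndijl.ja] — σ1 onset /lnd/ (3C), coda /jl/ (5→4 falls) ok; σ2 onset /j/, coda /∅/ ok → phonotactically legal
[dkig.ngajl] — violates constraint 2: word begins with /d/ → phonotactically illegal
[nni] — violates constraint 4: adjacent identical consonants /nn/ → phonotactically illegal
Phonotactically legal: [ju], [wdujl], [ge], [tej], [lndijl.ja] → 5.

5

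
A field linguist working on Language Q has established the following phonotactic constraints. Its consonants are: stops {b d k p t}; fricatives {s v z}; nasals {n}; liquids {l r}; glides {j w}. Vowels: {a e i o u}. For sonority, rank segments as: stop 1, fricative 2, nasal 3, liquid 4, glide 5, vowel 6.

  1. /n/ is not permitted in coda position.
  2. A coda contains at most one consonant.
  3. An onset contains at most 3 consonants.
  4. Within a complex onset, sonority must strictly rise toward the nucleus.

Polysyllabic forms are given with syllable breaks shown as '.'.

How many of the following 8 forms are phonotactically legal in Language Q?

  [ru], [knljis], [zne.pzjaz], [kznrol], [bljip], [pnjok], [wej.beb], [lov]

[ru] — σ1 onset /r/, coda /∅/ ok → phonotactically legal
[knljis] — violates constraint 3: syllable 1 onset /knlj/ has 4 consonants (> 3) → phonotactically illegal
[zne.pzjaz] — σ1 onset /zn/ (2→3 rises), coda /∅/ ok; σ2 onset /pzj/ (1→2→5 rises), coda /z/ ok → phonotactically legal
[kznrol] — violates constraint 3: syllable 1 onset /kznr/ has 4 consonants (> 3) → phonotactically illegal
[bljip] — σ1 onset /blj/ (1→4→5 rises), coda /p/ ok → phonotactically legal
[pnjok] — σ1 onset /pnj/ (1→3→5 rises), coda /k/ ok → phonotactically legal
[wej.beb] — σ1 onset /w/, coda /j/ ok; σ2 onset /b/, coda /b/ ok → phonotactically legal
[lov] — σ1 onset /l/, coda /v/ ok → phonotactically legal
Phonotactically legal: [ru], [zne.pzjaz], [bljip], [pnjok], [wej.beb], [lov] → 6.

6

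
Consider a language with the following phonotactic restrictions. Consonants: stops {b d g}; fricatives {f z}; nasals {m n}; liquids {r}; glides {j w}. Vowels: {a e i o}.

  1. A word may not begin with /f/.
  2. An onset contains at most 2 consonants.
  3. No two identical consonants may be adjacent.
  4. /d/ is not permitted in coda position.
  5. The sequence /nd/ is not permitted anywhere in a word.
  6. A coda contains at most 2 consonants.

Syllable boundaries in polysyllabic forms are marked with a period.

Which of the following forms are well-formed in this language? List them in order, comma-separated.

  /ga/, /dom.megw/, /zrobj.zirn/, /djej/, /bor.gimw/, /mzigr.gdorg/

/ga/, /zrobj.zirn/, /djej/, /bor.gimw/, /mzigr.gdorg/

/ga/ — σ1 onset /g/, coda /∅/ ok → well-formed
/dom.megw/ — violates constraint 3: adjacent identical consonants /mm/ → ill-formed
/zrobj.zirn/ — σ1 onset /zr/ (2C), coda /bj/ (2C) ok; σ2 onset /z/, coda /rn/ (2C) ok → well-formed
/djej/ — σ1 onset /dj/ (2C), coda /j/ ok → well-formed
/bor.gimw/ — σ1 onset /b/, coda /r/ ok; σ2 onset /g/, coda /mw/ (2C) ok → well-formed
/mzigr.gdorg/ — σ1 onset /mz/ (2C), coda /gr/ (2C) ok; σ2 onset /gd/ (2C), coda /rg/ (2C) ok → well-formed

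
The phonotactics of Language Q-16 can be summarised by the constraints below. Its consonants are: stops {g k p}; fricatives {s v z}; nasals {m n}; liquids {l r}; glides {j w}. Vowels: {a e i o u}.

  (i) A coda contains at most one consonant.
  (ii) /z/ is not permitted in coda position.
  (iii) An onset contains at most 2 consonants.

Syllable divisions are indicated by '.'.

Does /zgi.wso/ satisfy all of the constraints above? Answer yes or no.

yes

/zgi.wso/ — σ1 onset /zg/ (2C), coda /∅/ ok; σ2 onset /ws/ (2C), coda /∅/ ok → permitted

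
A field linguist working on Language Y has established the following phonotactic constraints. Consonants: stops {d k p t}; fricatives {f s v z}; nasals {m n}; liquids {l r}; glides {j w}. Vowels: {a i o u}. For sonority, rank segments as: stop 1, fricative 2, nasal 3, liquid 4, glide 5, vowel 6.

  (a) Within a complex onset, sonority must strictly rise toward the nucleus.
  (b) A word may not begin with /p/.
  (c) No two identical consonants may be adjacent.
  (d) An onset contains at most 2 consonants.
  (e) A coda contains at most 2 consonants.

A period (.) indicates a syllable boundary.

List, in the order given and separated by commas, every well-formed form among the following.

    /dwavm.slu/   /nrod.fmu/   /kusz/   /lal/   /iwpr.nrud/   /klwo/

/dwavm.slu/ — σ1 onset /dw/ (1→5 rises), coda /vm/ (2C) ok; σ2 onset /sl/ (2→4 rises), coda /∅/ ok → well-formed
/nrod.fmu/ — σ1 onset /nr/ (3→4 rises), coda /d/ ok; σ2 onset /fm/ (2→3 rises), coda /∅/ ok → well-formed
/kusz/ — σ1 onset /k/, coda /sz/ (2C) ok → well-formed
/lal/ — σ1 onset /l/, coda /l/ ok → well-formed
/iwpr.nrud/ — violates constraint (e): syllable 1 coda /wpr/ has 3 consonants (> 2) → ill-formed
/klwo/ — violates constraint (d): syllable 1 onset /klw/ has 3 consonants (> 2) → ill-formed

/dwavm.slu/, /nrod.fmu/, /kusz/, /lal/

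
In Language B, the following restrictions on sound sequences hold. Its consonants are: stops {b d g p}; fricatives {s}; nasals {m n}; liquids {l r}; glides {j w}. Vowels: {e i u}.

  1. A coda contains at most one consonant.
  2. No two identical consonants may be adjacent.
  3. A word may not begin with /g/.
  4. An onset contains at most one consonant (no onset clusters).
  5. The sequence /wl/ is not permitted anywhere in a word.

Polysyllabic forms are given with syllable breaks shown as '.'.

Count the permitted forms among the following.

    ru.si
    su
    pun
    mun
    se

5

ru.si — σ1 onset /r/, coda /∅/ ok; σ2 onset /s/, coda /∅/ ok → permitted
su — σ1 onset /s/, coda /∅/ ok → permitted
pun — σ1 onset /p/, coda /n/ ok → permitted
mun — σ1 onset /m/, coda /n/ ok → permitted
se — σ1 onset /s/, coda /∅/ ok → permitted
Permitted: ru.si, su, pun, mun, se → 5.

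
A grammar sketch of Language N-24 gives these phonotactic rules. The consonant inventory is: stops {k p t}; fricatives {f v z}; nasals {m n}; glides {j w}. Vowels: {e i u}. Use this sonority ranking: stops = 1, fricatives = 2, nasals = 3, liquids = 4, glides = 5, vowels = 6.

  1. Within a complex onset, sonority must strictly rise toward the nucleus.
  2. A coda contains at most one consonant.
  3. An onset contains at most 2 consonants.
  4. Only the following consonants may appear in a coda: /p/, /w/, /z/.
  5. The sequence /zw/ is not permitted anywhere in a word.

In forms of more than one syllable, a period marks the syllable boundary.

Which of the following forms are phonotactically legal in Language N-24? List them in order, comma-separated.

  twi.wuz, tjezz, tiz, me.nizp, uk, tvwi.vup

twi.wuz, tiz

twi.wuz — σ1 onset /tw/ (1→5 rises), coda /∅/ ok; σ2 onset /w/, coda /z/ ok → phonotactically legal
tjezz — violates constraint 2: syllable 1 coda /zz/ has 2 consonants (> 1) → phonotactically illegal
tiz — σ1 onset /t/, coda /z/ ok → phonotactically legal
me.nizp — violates constraint 2: syllable 2 coda /zp/ has 2 consonants (> 1) → phonotactically illegal
uk — violates constraint 4: syllable 1 coda contains /k/, which is not a licensed coda consonant → phonotactically illegal
tvwi.vup — violates constraint 3: syllable 1 onset /tvw/ has 3 consonants (> 2) → phonotactically illegal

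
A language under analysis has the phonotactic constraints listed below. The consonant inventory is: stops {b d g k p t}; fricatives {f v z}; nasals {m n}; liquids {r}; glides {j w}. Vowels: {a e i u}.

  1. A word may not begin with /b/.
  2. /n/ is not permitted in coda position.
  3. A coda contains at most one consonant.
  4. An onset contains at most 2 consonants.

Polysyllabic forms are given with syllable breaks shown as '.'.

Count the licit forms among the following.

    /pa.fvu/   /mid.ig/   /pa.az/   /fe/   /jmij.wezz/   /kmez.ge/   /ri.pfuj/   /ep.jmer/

/pa.fvu/ — σ1 onset /p/, coda /∅/ ok; σ2 onset /fv/ (2C), coda /∅/ ok → licit
/mid.ig/ — σ1 onset /m/, coda /d/ ok; σ2 onset /∅/, coda /g/ ok → licit
/pa.az/ — σ1 onset /p/, coda /∅/ ok; σ2 onset /∅/, coda /z/ ok → licit
/fe/ — σ1 onset /f/, coda /∅/ ok → licit
/jmij.wezz/ — violates constraint 3: syllable 2 coda /zz/ has 2 consonants (> 1) → illicit
/kmez.ge/ — σ1 onset /km/ (2C), coda /z/ ok; σ2 onset /g/, coda /∅/ ok → licit
/ri.pfuj/ — σ1 onset /r/, coda /∅/ ok; σ2 onset /pf/ (2C), coda /j/ ok → licit
/ep.jmer/ — σ1 onset /∅/, coda /p/ ok; σ2 onset /jm/ (2C), coda /r/ ok → licit
Licit: /pa.fvu/, /mid.ig/, /pa.az/, /fe/, /kmez.ge/, /ri.pfuj/, /ep.jmer/ → 7.

7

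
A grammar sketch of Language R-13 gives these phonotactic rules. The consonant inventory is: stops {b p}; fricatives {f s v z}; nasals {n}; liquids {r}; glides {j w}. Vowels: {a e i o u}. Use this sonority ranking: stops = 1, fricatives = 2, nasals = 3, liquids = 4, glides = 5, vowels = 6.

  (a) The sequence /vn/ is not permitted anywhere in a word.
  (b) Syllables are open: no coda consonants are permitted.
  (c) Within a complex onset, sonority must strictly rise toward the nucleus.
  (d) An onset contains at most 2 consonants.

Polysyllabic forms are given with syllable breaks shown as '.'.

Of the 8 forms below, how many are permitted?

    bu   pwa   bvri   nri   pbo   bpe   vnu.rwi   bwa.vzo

3

bu — σ1 onset /b/, coda /∅/ ok → permitted
pwa — σ1 onset /pw/ (1→5 rises), coda /∅/ ok → permitted
bvri — violates constraint (d): syllable 1 onset /bvr/ has 3 consonants (> 2) → not permitted
nri — σ1 onset /nr/ (3→4 rises), coda /∅/ ok → permitted
pbo — violates constraint (c): syllable 1 onset /pb/: /p/ (stop, 1) → /b/ (stop, 1) does not rise → not permitted
bpe — violates constraint (c): syllable 1 onset /bp/: /b/ (stop, 1) → /p/ (stop, 1) does not rise → not permitted
vnu.rwi — violates constraint (a): contains banned sequence /vn/ → not permitted
bwa.vzo — violates constraint (c): syllable 2 onset /vz/: /v/ (fricative, 2) → /z/ (fricative, 2) does not rise → not permitted
Permitted: bu, pwa, nri → 3.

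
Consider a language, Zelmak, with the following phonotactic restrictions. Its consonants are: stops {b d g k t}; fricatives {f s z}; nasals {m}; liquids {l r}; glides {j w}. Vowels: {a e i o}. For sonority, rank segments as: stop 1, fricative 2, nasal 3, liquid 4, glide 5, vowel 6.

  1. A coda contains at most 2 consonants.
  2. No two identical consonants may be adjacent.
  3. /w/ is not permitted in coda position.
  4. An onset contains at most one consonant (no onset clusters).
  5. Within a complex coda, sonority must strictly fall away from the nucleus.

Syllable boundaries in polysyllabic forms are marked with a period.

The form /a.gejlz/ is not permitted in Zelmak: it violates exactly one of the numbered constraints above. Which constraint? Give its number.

1

/a.gejlz/: syllable 2 coda /jlz/ has 3 consonants (> 2).
This is a violation of constraint 1: "A coda contains at most 2 consonants."
The remaining constraints (2, 3, 4, 5) are satisfied.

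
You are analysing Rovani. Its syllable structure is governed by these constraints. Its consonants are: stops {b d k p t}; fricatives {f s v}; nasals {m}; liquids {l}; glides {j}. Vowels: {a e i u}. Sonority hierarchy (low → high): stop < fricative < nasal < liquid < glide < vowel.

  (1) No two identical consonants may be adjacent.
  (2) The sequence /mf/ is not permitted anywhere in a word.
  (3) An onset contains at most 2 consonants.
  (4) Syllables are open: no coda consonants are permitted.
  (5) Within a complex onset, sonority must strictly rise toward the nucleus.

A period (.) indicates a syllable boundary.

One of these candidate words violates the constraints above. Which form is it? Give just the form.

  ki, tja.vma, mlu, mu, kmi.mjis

kmi.mjis

ki — σ1 onset /k/, coda /∅/ ok → permitted
tja.vma — σ1 onset /tj/ (1→5 rises), coda /∅/ ok; σ2 onset /vm/ (2→3 rises), coda /∅/ ok → permitted
mlu — σ1 onset /ml/ (3→4 rises), coda /∅/ ok → permitted
mu — σ1 onset /m/, coda /∅/ ok → permitted
kmi.mjis — violates constraint 4: syllable 2 coda /s/ has 1 consonant (> 0) → not permitted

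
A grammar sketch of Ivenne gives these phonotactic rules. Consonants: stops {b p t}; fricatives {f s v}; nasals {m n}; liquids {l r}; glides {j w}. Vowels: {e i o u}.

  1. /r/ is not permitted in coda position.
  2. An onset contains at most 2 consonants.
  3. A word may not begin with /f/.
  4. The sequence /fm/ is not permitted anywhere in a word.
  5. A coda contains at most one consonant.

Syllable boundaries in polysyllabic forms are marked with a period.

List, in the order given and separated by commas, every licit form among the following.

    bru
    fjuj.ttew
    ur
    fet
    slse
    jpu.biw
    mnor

bru, jpu.biw

bru — σ1 onset /br/ (2C), coda /∅/ ok → licit
fjuj.ttew — violates constraint 3: word begins with /f/ → illicit
ur — violates constraint 1: syllable 1 coda contains /r/ → illicit
fet — violates constraint 3: word begins with /f/ → illicit
slse — violates constraint 2: syllable 1 onset /sls/ has 3 consonants (> 2) → illicit
jpu.biw — σ1 onset /jp/ (2C), coda /∅/ ok; σ2 onset /b/, coda /w/ ok → licit
mnor — violates constraint 1: syllable 1 coda contains /r/ → illicit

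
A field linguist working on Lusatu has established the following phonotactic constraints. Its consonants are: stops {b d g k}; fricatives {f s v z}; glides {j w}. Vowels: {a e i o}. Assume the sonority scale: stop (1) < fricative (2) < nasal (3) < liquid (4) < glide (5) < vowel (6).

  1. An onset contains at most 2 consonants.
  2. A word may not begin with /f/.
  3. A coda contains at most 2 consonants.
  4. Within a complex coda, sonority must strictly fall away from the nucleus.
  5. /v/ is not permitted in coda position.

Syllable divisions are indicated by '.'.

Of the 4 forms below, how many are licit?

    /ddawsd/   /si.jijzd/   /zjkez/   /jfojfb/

/ddawsd/ — violates constraint 3: syllable 1 coda /wsd/ has 3 consonants (> 2) → illicit
/si.jijzd/ — violates constraint 3: syllable 2 coda /jzd/ has 3 consonants (> 2) → illicit
/zjkez/ — violates constraint 1: syllable 1 onset /zjk/ has 3 consonants (> 2) → illicit
/jfojfb/ — violates constraint 3: syllable 1 coda /jfb/ has 3 consonants (> 2) → illicit
No form is licit → 0.

0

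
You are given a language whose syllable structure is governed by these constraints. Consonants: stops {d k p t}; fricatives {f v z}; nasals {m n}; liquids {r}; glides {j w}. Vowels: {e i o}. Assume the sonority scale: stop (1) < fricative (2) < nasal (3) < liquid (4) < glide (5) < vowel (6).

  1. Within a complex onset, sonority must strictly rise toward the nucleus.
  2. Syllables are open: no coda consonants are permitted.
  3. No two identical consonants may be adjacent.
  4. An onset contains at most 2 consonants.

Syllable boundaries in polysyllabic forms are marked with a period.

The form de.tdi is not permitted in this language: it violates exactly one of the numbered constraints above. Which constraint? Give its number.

de.tdi: syllable 2 onset /td/: /t/ (stop, 1) → /d/ (stop, 1) does not rise.
This is a violation of constraint 1: "Within a complex onset, sonority must strictly rise toward the nucleus."
The remaining constraints (2, 3, 4) are satisfied.

1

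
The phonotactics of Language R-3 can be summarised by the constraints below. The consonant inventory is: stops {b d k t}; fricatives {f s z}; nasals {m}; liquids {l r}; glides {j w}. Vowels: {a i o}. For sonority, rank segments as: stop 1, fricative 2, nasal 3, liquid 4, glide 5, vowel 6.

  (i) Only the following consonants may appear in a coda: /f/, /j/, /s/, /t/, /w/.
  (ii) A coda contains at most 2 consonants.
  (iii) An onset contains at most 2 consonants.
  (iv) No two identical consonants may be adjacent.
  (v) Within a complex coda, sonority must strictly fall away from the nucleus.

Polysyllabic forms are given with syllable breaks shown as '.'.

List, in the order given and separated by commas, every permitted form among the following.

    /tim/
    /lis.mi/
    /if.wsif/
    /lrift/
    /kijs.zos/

/lis.mi/, /if.wsif/, /lrift/, /kijs.zos/

/tim/ — violates constraint (i): syllable 1 coda contains /m/, which is not a licensed coda consonant → not permitted
/lis.mi/ — σ1 onset /l/, coda /s/ ok; σ2 onset /m/, coda /∅/ ok → permitted
/if.wsif/ — σ1 onset /∅/, coda /f/ ok; σ2 onset /ws/ (2C), coda /f/ ok → permitted
/lrift/ — σ1 onset /lr/ (2C), coda /ft/ (2→1 falls) ok → permitted
/kijs.zos/ — σ1 onset /k/, coda /js/ (5→2 falls) ok; σ2 onset /z/, coda /s/ ok → permitted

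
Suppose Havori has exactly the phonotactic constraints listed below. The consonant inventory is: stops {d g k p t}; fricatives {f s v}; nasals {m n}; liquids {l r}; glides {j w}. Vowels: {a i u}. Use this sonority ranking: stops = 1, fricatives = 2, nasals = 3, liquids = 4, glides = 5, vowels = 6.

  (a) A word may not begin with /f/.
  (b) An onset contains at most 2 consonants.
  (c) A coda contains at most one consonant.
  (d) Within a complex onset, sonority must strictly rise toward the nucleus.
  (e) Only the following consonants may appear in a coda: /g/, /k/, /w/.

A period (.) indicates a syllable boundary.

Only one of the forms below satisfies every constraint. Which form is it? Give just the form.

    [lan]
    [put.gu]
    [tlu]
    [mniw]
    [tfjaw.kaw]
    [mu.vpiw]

[tlu]

[lan] — violates constraint (e): syllable 1 coda contains /n/, which is not a licensed coda consonant → illicit
[put.gu] — violates constraint (e): syllable 1 coda contains /t/, which is not a licensed coda consonant → illicit
[tlu] — σ1 onset /tl/ (1→4 rises), coda /∅/ ok → licit
[mniw] — violates constraint (d): syllable 1 onset /mn/: /m/ (nasal, 3) → /n/ (nasal, 3) does not rise → illicit
[tfjaw.kaw] — violates constraint (b): syllable 1 onset /tfj/ has 3 consonants (> 2) → illicit
[mu.vpiw] — violates constraint (d): syllable 2 onset /vp/: /v/ (fricative, 2) → /p/ (stop, 1) does not rise → illicit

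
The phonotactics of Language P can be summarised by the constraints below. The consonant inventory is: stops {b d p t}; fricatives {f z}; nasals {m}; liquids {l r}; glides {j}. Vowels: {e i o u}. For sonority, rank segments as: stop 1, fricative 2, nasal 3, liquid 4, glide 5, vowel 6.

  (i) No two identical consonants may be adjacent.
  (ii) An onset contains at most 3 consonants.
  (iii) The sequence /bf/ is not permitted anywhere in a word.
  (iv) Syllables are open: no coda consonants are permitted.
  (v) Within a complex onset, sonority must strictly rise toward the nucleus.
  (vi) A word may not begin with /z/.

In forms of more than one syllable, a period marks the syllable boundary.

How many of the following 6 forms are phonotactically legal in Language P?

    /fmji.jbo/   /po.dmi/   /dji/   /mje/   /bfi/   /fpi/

/fmji.jbo/ — violates constraint (v): syllable 2 onset /jb/: /j/ (glide, 5) → /b/ (stop, 1) does not rise → phonotactically illegal
/po.dmi/ — σ1 onset /p/, coda /∅/ ok; σ2 onset /dm/ (1→3 rises), coda /∅/ ok → phonotactically legal
/dji/ — σ1 onset /dj/ (1→5 rises), coda /∅/ ok → phonotactically legal
/mje/ — σ1 onset /mj/ (3→5 rises), coda /∅/ ok → phonotactically legal
/bfi/ — violates constraint (iii): contains banned sequence /bf/ → phonotactically illegal
/fpi/ — violates constraint (v): syllable 1 onset /fp/: /f/ (fricative, 2) → /p/ (stop, 1) does not rise → phonotactically illegal
Phonotactically legal: /po.dmi/, /dji/, /mje/ → 3.

3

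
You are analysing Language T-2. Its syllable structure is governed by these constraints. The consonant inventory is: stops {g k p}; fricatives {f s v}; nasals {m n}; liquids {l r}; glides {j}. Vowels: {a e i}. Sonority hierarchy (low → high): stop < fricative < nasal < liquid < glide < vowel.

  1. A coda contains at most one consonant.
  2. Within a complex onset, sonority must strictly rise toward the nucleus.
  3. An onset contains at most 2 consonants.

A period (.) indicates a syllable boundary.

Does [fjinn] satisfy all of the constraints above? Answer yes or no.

no

[fjinn] — violates constraint 1: syllable 1 coda /nn/ has 2 consonants (> 1) → illicit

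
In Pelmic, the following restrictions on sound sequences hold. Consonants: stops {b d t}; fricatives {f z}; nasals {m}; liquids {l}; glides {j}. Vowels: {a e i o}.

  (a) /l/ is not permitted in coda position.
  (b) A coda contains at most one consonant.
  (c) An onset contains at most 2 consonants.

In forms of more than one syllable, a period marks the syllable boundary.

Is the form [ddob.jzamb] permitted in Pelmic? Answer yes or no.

[ddob.jzamb] — violates constraint (b): syllable 2 coda /mb/ has 2 consonants (> 1) → not permitted

no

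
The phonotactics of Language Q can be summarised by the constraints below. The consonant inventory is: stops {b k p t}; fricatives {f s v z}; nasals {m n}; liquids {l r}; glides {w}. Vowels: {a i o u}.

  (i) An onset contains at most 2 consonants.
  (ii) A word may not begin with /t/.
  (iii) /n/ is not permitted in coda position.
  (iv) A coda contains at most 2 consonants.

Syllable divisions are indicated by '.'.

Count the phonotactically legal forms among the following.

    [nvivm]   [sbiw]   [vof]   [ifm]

[nvivm] — σ1 onset /nv/ (2C), coda /vm/ (2C) ok → phonotactically legal
[sbiw] — σ1 onset /sb/ (2C), coda /w/ ok → phonotactically legal
[vof] — σ1 onset /v/, coda /f/ ok → phonotactically legal
[ifm] — σ1 onset /∅/, coda /fm/ (2C) ok → phonotactically legal
Phonotactically legal: [nvivm], [sbiw], [vof], [ifm] → 4.

4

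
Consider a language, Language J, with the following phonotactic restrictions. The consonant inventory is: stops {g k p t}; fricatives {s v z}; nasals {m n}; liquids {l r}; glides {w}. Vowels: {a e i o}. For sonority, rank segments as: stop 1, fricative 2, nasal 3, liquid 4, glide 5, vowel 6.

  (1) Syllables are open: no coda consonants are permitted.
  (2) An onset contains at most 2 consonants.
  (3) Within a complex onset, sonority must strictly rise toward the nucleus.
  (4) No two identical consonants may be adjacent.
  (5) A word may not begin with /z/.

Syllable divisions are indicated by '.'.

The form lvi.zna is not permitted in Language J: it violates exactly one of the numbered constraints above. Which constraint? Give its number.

lvi.zna: syllable 1 onset /lv/: /l/ (liquid, 4) → /v/ (fricative, 2) does not rise.
This is a violation of constraint 3: "Within a complex onset, sonority must strictly rise toward the nucleus."
The remaining constraints (1, 2, 4, 5) are satisfied.

3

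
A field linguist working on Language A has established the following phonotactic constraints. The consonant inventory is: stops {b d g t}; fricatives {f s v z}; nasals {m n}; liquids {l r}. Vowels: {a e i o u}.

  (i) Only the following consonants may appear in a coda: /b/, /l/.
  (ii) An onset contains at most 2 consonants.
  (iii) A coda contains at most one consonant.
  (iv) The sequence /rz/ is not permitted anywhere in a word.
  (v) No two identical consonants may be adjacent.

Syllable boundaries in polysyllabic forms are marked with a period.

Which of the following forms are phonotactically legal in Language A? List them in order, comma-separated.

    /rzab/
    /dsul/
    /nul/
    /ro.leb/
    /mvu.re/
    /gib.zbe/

/dsul/, /nul/, /ro.leb/, /mvu.re/, /gib.zbe/

/rzab/ — violates constraint (iv): contains banned sequence /rz/ → phonotactically illegal
/dsul/ — σ1 onset /ds/ (2C), coda /l/ ok → phonotactically legal
/nul/ — σ1 onset /n/, coda /l/ ok → phonotactically legal
/ro.leb/ — σ1 onset /r/, coda /∅/ ok; σ2 onset /l/, coda /b/ ok → phonotactically legal
/mvu.re/ — σ1 onset /mv/ (2C), coda /∅/ ok; σ2 onset /r/, coda /∅/ ok → phonotactically legal
/gib.zbe/ — σ1 onset /g/, coda /b/ ok; σ2 onset /zb/ (2C), coda /∅/ ok → phonotactically legal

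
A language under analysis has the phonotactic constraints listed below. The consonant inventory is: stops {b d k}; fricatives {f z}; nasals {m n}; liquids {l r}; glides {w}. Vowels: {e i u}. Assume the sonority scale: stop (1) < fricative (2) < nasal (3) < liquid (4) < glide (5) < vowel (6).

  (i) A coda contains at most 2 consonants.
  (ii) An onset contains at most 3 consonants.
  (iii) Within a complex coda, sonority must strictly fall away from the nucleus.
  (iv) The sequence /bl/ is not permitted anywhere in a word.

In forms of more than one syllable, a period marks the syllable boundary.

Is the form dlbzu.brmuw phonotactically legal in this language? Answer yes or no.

dlbzu.brmuw — violates constraint (ii): syllable 1 onset /dlbz/ has 4 consonants (> 3) → phonotactically illegal

no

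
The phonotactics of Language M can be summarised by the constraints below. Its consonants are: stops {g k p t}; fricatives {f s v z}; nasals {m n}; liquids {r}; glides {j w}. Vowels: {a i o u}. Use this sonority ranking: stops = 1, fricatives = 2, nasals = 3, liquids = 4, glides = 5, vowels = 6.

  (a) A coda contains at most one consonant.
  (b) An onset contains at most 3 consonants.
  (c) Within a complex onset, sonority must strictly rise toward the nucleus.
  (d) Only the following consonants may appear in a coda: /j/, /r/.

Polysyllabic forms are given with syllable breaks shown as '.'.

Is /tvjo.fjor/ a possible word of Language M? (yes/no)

yes

/tvjo.fjor/ — σ1 onset /tvj/ (1→2→5 rises), coda /∅/ ok; σ2 onset /fj/ (2→5 rises), coda /r/ ok → permitted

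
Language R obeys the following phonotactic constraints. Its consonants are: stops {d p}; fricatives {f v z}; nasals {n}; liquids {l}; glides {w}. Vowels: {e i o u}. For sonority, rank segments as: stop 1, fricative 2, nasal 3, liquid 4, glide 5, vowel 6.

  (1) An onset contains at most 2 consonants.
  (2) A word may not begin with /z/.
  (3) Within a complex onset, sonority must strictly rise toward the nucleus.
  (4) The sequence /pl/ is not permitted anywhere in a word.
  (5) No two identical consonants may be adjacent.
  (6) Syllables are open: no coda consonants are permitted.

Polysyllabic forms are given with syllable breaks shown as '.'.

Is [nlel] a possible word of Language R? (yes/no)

no

[nlel] — violates constraint 6: syllable 1 coda /l/ has 1 consonant (> 0) → phonotactically illegal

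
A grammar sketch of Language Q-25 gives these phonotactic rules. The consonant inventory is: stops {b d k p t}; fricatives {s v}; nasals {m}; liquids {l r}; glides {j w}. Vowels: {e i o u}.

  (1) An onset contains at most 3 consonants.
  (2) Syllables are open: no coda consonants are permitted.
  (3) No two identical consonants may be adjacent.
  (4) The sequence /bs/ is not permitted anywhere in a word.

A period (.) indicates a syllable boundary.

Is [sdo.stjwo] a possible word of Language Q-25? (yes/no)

no

[sdo.stjwo] — violates constraint 1: syllable 2 onset /stjw/ has 4 consonants (> 3) → ill-formed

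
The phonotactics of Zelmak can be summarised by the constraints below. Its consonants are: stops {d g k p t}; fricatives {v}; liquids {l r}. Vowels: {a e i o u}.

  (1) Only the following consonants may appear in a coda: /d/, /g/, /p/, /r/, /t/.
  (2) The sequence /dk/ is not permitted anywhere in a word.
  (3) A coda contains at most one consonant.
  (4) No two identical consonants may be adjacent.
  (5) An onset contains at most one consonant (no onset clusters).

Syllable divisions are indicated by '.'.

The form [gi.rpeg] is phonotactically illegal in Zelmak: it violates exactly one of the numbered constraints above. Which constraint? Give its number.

5

[gi.rpeg]: syllable 2 onset /rp/ has 2 consonants (> 1).
This is a violation of constraint 5: "An onset contains at most one consonant (no onset clusters)."
The remaining constraints (1, 2, 3, 4) are satisfied.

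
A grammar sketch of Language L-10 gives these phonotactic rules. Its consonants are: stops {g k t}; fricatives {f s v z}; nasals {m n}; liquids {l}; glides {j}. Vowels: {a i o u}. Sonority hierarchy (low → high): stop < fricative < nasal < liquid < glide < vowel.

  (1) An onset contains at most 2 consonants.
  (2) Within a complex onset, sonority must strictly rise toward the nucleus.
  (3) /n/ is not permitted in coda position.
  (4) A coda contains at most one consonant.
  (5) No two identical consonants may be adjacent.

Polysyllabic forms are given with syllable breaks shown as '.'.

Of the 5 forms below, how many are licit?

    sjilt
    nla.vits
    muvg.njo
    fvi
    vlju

0

sjilt — violates constraint 4: syllable 1 coda /lt/ has 2 consonants (> 1) → illicit
nla.vits — violates constraint 4: syllable 2 coda /ts/ has 2 consonants (> 1) → illicit
muvg.njo — violates constraint 4: syllable 1 coda /vg/ has 2 consonants (> 1) → illicit
fvi — violates constraint 2: syllable 1 onset /fv/: /f/ (fricative, 2) → /v/ (fricative, 2) does not rise → illicit
vlju — violates constraint 1: syllable 1 onset /vlj/ has 3 consonants (> 2) → illicit
No form is licit → 0.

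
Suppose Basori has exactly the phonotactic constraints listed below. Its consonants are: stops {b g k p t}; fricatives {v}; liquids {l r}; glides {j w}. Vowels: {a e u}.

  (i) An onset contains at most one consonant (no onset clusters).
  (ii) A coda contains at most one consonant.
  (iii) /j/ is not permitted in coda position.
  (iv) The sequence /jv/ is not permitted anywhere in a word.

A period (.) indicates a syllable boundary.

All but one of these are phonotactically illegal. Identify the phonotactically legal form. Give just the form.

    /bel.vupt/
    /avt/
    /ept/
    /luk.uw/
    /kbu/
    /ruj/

/luk.uw/

/bel.vupt/ — violates constraint (ii): syllable 2 coda /pt/ has 2 consonants (> 1) → phonotactically illegal
/avt/ — violates constraint (ii): syllable 1 coda /vt/ has 2 consonants (> 1) → phonotactically illegal
/ept/ — violates constraint (ii): syllable 1 coda /pt/ has 2 consonants (> 1) → phonotactically illegal
/luk.uw/ — σ1 onset /l/, coda /k/ ok; σ2 onset /∅/, coda /w/ ok → phonotactically legal
/kbu/ — violates constraint (i): syllable 1 onset /kb/ has 2 consonants (> 1) → phonotactically illegal
/ruj/ — violates constraint (iii): syllable 1 coda contains /j/ → phonotactically illegal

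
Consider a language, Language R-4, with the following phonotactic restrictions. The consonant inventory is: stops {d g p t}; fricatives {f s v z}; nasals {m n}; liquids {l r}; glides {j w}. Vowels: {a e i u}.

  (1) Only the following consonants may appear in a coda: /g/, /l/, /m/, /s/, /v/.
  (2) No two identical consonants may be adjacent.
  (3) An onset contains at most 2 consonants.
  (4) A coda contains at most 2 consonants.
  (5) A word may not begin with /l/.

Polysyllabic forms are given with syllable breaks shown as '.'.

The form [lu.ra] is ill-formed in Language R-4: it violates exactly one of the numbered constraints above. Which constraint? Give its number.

5

[lu.ra]: word begins with /l/.
This is a violation of constraint 5: "A word may not begin with /l/."
The remaining constraints (1, 2, 3, 4) are satisfied.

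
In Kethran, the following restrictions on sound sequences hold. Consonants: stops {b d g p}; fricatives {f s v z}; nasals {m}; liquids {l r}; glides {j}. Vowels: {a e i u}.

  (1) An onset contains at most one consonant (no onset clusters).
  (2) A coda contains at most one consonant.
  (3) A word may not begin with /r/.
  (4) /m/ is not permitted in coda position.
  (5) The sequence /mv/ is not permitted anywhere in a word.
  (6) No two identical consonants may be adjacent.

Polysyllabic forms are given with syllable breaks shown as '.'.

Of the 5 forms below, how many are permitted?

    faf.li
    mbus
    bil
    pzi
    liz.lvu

faf.li — σ1 onset /f/, coda /f/ ok; σ2 onset /l/, coda /∅/ ok → permitted
mbus — violates constraint 1: syllable 1 onset /mb/ has 2 consonants (> 1) → not permitted
bil — σ1 onset /b/, coda /l/ ok → permitted
pzi — violates constraint 1: syllable 1 onset /pz/ has 2 consonants (> 1) → not permitted
liz.lvu — violates constraint 1: syllable 2 onset /lv/ has 2 consonants (> 1) → not permitted
Permitted: faf.li, bil → 2.

2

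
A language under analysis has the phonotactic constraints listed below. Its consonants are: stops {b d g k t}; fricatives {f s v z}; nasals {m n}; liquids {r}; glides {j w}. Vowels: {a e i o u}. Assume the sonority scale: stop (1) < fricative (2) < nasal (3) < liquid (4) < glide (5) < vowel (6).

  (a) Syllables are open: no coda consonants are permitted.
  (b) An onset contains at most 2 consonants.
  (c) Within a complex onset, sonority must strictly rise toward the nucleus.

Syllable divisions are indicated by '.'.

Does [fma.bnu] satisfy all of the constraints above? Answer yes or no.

yes

[fma.bnu] — σ1 onset /fm/ (2→3 rises), coda /∅/ ok; σ2 onset /bn/ (1→3 rises), coda /∅/ ok → permitted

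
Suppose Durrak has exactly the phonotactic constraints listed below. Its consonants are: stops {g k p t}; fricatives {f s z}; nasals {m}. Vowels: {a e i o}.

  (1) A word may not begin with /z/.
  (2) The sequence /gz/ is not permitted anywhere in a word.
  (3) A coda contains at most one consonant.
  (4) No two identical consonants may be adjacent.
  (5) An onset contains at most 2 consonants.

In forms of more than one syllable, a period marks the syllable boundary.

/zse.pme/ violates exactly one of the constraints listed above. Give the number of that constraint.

1

/zse.pme/: word begins with /z/.
This is a violation of constraint 1: "A word may not begin with /z/."
The remaining constraints (2, 3, 4, 5) are satisfied.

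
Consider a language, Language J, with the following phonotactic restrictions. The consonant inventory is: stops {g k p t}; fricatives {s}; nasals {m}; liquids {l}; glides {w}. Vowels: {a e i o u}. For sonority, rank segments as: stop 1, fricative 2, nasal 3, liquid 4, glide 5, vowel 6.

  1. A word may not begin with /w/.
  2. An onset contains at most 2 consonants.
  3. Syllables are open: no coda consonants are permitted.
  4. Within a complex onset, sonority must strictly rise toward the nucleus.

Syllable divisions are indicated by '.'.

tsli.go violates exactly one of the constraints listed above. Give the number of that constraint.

tsli.go: syllable 1 onset /tsl/ has 3 consonants (> 2).
This is a violation of constraint 2: "An onset contains at most 2 consonants."
The remaining constraints (1, 3, 4) are satisfied.

2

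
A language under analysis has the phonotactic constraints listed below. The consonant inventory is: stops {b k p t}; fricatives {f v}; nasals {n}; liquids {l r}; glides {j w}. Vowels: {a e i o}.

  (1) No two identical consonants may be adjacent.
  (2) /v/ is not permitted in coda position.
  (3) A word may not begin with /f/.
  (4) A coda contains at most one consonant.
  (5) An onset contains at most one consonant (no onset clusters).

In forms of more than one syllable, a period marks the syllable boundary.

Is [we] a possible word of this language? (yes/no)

yes

[we] — σ1 onset /w/, coda /∅/ ok → well-formed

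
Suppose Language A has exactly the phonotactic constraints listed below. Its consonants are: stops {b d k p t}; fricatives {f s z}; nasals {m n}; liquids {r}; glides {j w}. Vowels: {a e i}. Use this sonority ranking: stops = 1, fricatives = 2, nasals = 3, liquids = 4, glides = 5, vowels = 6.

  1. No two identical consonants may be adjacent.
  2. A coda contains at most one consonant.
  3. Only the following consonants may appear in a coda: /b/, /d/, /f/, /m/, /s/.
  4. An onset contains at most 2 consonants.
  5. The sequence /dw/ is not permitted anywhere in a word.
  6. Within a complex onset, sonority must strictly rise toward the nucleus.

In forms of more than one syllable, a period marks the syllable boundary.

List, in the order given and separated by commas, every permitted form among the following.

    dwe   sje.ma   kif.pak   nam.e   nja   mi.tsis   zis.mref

dwe — violates constraint 5: contains banned sequence /dw/ → not permitted
sje.ma — σ1 onset /sj/ (2→5 rises), coda /∅/ ok; σ2 onset /m/, coda /∅/ ok → permitted
kif.pak — violates constraint 3: syllable 2 coda contains /k/, which is not a licensed coda consonant → not permitted
nam.e — σ1 onset /n/, coda /m/ ok; σ2 onset /∅/, coda /∅/ ok → permitted
nja — σ1 onset /nj/ (3→5 rises), coda /∅/ ok → permitted
mi.tsis — σ1 onset /m/, coda /∅/ ok; σ2 onset /ts/ (1→2 rises), coda /s/ ok → permitted
zis.mref — σ1 onset /z/, coda /s/ ok; σ2 onset /mr/ (3→4 rises), coda /f/ ok → permitted

sje.ma, nam.e, nja, mi.tsis, zis.mref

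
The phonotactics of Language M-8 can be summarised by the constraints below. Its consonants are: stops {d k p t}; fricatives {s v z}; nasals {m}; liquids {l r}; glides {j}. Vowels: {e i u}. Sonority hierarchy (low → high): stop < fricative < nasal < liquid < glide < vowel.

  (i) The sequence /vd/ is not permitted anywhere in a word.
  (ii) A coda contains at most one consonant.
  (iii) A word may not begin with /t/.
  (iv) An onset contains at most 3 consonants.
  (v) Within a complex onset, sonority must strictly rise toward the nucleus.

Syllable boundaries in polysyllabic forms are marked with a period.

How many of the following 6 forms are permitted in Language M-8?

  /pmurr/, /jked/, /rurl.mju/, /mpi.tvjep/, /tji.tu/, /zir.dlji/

1

/pmurr/ — violates constraint (ii): syllable 1 coda /rr/ has 2 consonants (> 1) → not permitted
/jked/ — violates constraint (v): syllable 1 onset /jk/: /j/ (glide, 5) → /k/ (stop, 1) does not rise → not permitted
/rurl.mju/ — violates constraint (ii): syllable 1 coda /rl/ has 2 consonants (> 1) → not permitted
/mpi.tvjep/ — violates constraint (v): syllable 1 onset /mp/: /m/ (nasal, 3) → /p/ (stop, 1) does not rise → not permitted
/tji.tu/ — violates constraint (iii): word begins with /t/ → not permitted
/zir.dlji/ — σ1 onset /z/, coda /r/ ok; σ2 onset /dlj/ (1→4→5 rises), coda /∅/ ok → permitted
Permitted: /zir.dlji/ → 1.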